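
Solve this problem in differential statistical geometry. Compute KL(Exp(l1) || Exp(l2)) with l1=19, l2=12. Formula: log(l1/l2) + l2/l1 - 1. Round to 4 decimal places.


KL divergence for exponential family:
KL = log(l1/l2) + l2/l1 - 1.
log(19/12) = 0.459532.
12/19 = 0.631579.
KL = 0.459532 + 0.631579 - 1 = 0.0911

0.0911


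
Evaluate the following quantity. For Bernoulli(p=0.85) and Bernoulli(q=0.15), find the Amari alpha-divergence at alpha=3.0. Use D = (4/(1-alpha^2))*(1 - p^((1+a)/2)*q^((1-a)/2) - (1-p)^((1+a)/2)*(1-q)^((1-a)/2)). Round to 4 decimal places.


Amari alpha-divergence:
D = (4/(1-alpha^2))*(1 - p^((1+a)/2)*q^((1-a)/2) - (1-p)^((1+a)/2)*(1-q)^((1-a)/2)).
alpha = 3.0, p = 0.85, q = 0.15.
e1 = (1+alpha)/2 = 2.0, e2 = (1-alpha)/2 = -1.0.
t1 = p^e1 * q^e2 = 0.85^2.0 * 0.15^-1.0 = 4.816667.
t2 = (1-p)^e1 * (1-q)^e2 = 0.15^2.0 * 0.85^-1.0 = 0.026471.
4/(1-alpha^2) = -0.5.
D = -0.5*(1 - 4.816667 - 0.026471) = 1.9216

1.9216


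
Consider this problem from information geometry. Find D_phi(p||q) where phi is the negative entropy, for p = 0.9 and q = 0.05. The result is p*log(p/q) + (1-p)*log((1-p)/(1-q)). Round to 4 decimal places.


Bregman divergence with negative entropy generator:
D = p*log(p/q) + (1-p)*log((1-p)/(1-q)).
p = 0.9, q = 0.05.
p*log(p/q) = 0.9*log(0.9/0.05) = 2.601335.
(1-p)*log((1-p)/(1-q)) = 0.1*log(0.1/0.95) = -0.225129.
D = 2.601335 + -0.225129 = 2.3762

2.3762


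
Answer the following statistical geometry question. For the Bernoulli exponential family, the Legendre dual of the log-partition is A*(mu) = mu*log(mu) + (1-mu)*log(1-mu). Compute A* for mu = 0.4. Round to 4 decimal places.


Legendre transform for Bernoulli:
A*(mu) = mu*log(mu) + (1-mu)*log(1-mu).
mu = 0.4, 1-mu = 0.6.
mu*log(mu) = 0.4*log(0.4) = -0.366516.
(1-mu)*log(1-mu) = 0.6*log(0.6) = -0.306495.
A* = -0.366516 + -0.306495 = -0.6730

-0.6730


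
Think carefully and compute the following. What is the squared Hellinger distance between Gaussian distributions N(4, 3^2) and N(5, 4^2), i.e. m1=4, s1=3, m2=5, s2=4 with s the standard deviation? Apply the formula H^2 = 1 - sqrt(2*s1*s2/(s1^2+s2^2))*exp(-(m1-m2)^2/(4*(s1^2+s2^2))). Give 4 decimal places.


Squared Hellinger distance for Gaussians:
H^2 = 1 - sqrt(2*s1*s2/(s1^2+s2^2)) * exp(-(m1-m2)^2/(4*(s1^2+s2^2))).
s1^2 = 9, s2^2 = 16, s1^2+s2^2 = 25.
sqrt(2*3*4/(25)) = 0.979796.
(m1-m2)^2 = (-1)^2 = 1.
exp(-1/(4*25)) = exp(-0.01) = 0.99005.
H^2 = 1 - 0.979796*0.99005 = 0.0300

0.0300


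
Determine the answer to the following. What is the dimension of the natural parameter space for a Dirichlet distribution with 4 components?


Exponential family dimension calculation:
Dirichlet with 4 components has 4 natural parameters.

4


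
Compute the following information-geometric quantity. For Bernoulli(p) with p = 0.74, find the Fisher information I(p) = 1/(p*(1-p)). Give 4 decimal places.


For Bernoulli(p), Fisher information is I(p) = 1/(p*(1-p)).
p = 0.74, 1-p = 0.26.
p*(1-p) = 0.1924.
I(p) = 1/0.1924 = 5.1975

5.1975


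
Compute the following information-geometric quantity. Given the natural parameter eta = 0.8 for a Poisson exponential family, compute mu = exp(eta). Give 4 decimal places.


Expectation parameter for Poisson exponential family:
mu = exp(eta).
eta = 0.8.
mu = exp(0.8) = 2.2255

2.2255


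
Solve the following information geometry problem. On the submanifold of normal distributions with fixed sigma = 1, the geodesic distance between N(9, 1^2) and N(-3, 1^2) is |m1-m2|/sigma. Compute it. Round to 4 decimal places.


On the fixed-variance normal subfamily, geodesic distance = |m1-m2|/sigma.
|9 - -3| = 12.
sigma = 1.
d = 12/1 = 12.0000

12.0000


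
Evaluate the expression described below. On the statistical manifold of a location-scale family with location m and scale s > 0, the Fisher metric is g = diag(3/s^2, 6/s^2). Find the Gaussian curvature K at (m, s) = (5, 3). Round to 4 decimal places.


The metric has the form g = (A dm^2 + B ds^2)/s^2 with A = 3, B = 6.
Substitute u = sqrt(A/B)*m: g = B*(du^2 + ds^2)/s^2, i.e. B times the
Poincare upper half-plane metric, which has constant Gaussian curvature -1.
Scaling a 2D metric by a constant c divides the Gaussian curvature by c,
so K = -1/B = -1/(6) = -0.1667 everywhere (the point (m, s) = (5, 3) is irrelevant:
the curvature is constant).
The requested Gaussian curvature is K = -0.1667.

-0.1667


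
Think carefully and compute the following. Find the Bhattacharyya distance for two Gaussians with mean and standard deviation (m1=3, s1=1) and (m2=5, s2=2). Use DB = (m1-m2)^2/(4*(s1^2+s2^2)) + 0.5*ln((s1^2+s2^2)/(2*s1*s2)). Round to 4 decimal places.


Bhattacharyya distance between two Gaussians:
DB = (m1-m2)^2/(4*(s1^2+s2^2)) + (1/2)*ln((s1^2+s2^2)/(2*s1*s2)).
(m1-m2)^2 = (-2)^2 = 4.
s1^2+s2^2 = 1 + 4 = 5.
term1 = 4/20 = 0.2.
term2 = 0.5*ln(5/4.0) = 0.111572.
DB = 0.2 + 0.111572 = 0.3116

0.3116


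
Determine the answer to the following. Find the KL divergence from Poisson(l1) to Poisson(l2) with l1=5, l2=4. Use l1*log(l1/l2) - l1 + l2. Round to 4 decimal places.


KL divergence for Poisson:
KL = l1*log(l1/l2) - l1 + l2.
l1 = 5, l2 = 4.
log(5/4) = 0.223144.
l1*log(l1/l2) = 5 * 0.223144 = 1.115718.
KL = 1.115718 - 5 + 4 = 0.1157

0.1157


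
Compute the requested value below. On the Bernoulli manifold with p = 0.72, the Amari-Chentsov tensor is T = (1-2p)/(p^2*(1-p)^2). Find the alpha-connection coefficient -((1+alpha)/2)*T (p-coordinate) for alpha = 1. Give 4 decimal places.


Skewness (Amari-Chentsov) tensor: T = (1-2p)/(p^2*(1-p)^2).
p = 0.72, 1-2p = -0.44, p^2 = 0.5184, (1-p)^2 = 0.0784.
T = -0.44/(0.5184 * 0.0784) = -10.82609.
In the p-coordinate, Gamma^(alpha) = Gamma^(0) - (alpha/2)*T with Gamma^(0) = (1/2)*g'(p) = -T/2,
so Gamma^(alpha) = -((1+alpha)/2)*T.
alpha = 1, -(1+alpha)/2 = -1.0.
Gamma = -1.0 * -10.82609 = 10.8261

10.8261


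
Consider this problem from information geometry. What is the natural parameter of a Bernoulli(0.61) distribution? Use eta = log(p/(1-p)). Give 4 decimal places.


Natural parameter for Bernoulli: eta = log(p/(1-p)).
p = 0.61, 1-p = 0.39.
p/(1-p) = 1.564103.
eta = log(1.564103) = 0.4473

0.4473


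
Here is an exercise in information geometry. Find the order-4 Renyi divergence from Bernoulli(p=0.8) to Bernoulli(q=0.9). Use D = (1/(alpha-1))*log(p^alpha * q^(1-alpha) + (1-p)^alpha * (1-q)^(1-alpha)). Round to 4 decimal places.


Renyi divergence of order alpha between Bernoulli distributions:
D = (1/(alpha-1))*log(p^alpha * q^(1-alpha) + (1-p)^alpha * (1-q)^(1-alpha)).
alpha = 4, p = 0.8, q = 0.9.
p^alpha * q^(1-alpha) = 0.8^4 * 0.9^-3 = 0.561866.
(1-p)^alpha * (1-q)^(1-alpha) = 0.2^4 * 0.1^-3 = 1.6.
sum = 0.561866 + 1.6 = 2.161866.
D = (1/3)*log(2.161866) = 0.2570

0.2570


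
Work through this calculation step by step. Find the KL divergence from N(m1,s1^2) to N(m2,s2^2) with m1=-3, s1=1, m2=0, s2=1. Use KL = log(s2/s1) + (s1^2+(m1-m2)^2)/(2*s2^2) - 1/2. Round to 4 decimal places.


KL divergence between normal distributions:
KL = log(s2/s1) + (s1^2 + (m1-m2)^2)/(2*s2^2) - 1/2.
log(1/1) = 0.0.
(1^2 + (-3-0)^2)/(2*1^2) = (1 + 9)/2 = 5.0.
KL = 0.0 + 5.0 - 0.5 = 4.5000

4.5000


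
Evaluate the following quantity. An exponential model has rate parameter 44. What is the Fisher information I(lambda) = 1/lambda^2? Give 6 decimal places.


Fisher information for exponential: I(lambda) = 1/lambda^2.
lambda = 44, lambda^2 = 1936.
I = 1/1936 = 0.000517

0.000517


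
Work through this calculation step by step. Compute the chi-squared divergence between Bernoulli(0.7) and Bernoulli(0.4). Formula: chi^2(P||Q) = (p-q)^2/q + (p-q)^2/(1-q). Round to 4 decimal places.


Chi-squared divergence between Bernoulli distributions:
chi^2 = (p-q)^2/q + (p-q)^2/(1-q).
p = 0.7, q = 0.4, p-q = 0.3.
(p-q)^2 = 0.09.
term1 = 0.09/0.4 = 0.225.
term2 = 0.09/0.6 = 0.15.
chi^2 = 0.225 + 0.15 = 0.3750

0.3750


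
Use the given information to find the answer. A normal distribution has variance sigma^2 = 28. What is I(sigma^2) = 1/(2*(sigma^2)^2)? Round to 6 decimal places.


Fisher information for variance: I(sigma^2) = 1/(2*sigma^4).
sigma^2 = 28, so sigma^4 = 784.
I = 1/(2*784) = 1/1568 = 0.000638

0.000638


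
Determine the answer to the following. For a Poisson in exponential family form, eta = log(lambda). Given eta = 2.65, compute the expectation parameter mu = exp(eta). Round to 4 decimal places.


Expectation parameter for Poisson exponential family:
mu = exp(eta).
eta = 2.65.
mu = exp(2.65) = 14.1540

14.1540


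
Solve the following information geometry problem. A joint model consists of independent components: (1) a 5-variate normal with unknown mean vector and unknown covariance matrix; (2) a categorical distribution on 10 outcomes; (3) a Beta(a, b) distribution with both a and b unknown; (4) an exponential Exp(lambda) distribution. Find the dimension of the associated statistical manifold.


The dimension of a statistical manifold equals the number of free
(independent) real parameters of the model. For a product of independent
blocks the parameter counts add.
- 5-variate normal: 5 (mean) + 5*6/2 = 15 (symmetric covariance) = 20.
- categorical on 10 outcomes (probabilities sum to 1): 10-1 = 9.
- Beta (a, b): 2.
- exponential (lambda): 1.
Total = 20 + 9 + 2 + 1 = 32.
Dimension = 32

32


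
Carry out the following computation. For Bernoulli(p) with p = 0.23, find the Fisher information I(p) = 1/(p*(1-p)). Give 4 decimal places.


For Bernoulli(p), Fisher information is I(p) = 1/(p*(1-p)).
p = 0.23, 1-p = 0.77.
p*(1-p) = 0.1771.
I(p) = 1/0.1771 = 5.6465

5.6465


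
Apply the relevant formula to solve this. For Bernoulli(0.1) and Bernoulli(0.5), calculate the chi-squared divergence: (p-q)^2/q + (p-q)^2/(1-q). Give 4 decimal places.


Chi-squared divergence between Bernoulli distributions:
chi^2 = (p-q)^2/q + (p-q)^2/(1-q).
p = 0.1, q = 0.5, p-q = -0.4.
(p-q)^2 = 0.16.
term1 = 0.16/0.5 = 0.32.
term2 = 0.16/0.5 = 0.32.
chi^2 = 0.32 + 0.32 = 0.6400

0.6400


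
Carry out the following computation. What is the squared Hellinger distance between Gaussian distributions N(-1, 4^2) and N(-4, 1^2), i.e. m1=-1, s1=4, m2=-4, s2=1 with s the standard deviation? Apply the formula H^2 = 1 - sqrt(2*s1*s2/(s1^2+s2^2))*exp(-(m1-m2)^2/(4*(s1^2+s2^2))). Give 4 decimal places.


Squared Hellinger distance for Gaussians:
H^2 = 1 - sqrt(2*s1*s2/(s1^2+s2^2)) * exp(-(m1-m2)^2/(4*(s1^2+s2^2))).
s1^2 = 16, s2^2 = 1, s1^2+s2^2 = 17.
sqrt(2*4*1/(17)) = 0.685994.
(m1-m2)^2 = (3)^2 = 9.
exp(-9/(4*17)) = exp(-0.132353) = 0.876032.
H^2 = 1 - 0.685994*0.876032 = 0.3990

0.3990


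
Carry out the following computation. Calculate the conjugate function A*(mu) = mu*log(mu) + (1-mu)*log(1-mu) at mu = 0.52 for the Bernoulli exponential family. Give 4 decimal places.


Legendre transform for Bernoulli:
A*(mu) = mu*log(mu) + (1-mu)*log(1-mu).
mu = 0.52, 1-mu = 0.48.
mu*log(mu) = 0.52*log(0.52) = -0.340042.
(1-mu)*log(1-mu) = 0.48*log(0.48) = -0.352305.
A* = -0.340042 + -0.352305 = -0.6923

-0.6923


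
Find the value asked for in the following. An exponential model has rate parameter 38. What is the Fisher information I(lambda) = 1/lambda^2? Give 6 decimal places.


Fisher information for exponential: I(lambda) = 1/lambda^2.
lambda = 38, lambda^2 = 1444.
I = 1/1444 = 0.000693

0.000693


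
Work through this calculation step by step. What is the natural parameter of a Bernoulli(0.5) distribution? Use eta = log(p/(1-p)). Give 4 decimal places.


Natural parameter for Bernoulli: eta = log(p/(1-p)).
p = 0.5, 1-p = 0.5.
p/(1-p) = 1.0.
eta = log(1.0) = 0.0000

0.0000


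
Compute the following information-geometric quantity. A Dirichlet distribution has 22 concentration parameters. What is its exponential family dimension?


Exponential family dimension calculation:
Dirichlet with 22 components has 22 natural parameters.

22


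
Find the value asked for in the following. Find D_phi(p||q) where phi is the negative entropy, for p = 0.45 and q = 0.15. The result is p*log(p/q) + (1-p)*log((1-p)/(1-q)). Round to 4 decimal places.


Bregman divergence with negative entropy generator:
D = p*log(p/q) + (1-p)*log((1-p)/(1-q)).
p = 0.45, q = 0.15.
p*log(p/q) = 0.45*log(0.45/0.15) = 0.494376.
(1-p)*log((1-p)/(1-q)) = 0.55*log(0.55/0.85) = -0.239425.
D = 0.494376 + -0.239425 = 0.2550

0.2550


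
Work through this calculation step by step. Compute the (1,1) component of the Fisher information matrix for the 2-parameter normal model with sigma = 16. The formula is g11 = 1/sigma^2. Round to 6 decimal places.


For the 2-parameter normal family, the Fisher metric has:
  g11 = 1/sigma^2, g22 = 2/sigma^2.
sigma = 16, sigma^2 = 256.
g11 = 0.003906

0.003906


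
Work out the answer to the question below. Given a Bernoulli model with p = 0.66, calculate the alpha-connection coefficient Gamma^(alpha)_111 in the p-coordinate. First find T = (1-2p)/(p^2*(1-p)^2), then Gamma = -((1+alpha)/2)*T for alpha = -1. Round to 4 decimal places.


Skewness (Amari-Chentsov) tensor: T = (1-2p)/(p^2*(1-p)^2).
p = 0.66, 1-2p = -0.32, p^2 = 0.4356, (1-p)^2 = 0.1156.
T = -0.32/(0.4356 * 0.1156) = -6.354835.
In the p-coordinate, Gamma^(alpha) = Gamma^(0) - (alpha/2)*T with Gamma^(0) = (1/2)*g'(p) = -T/2,
so Gamma^(alpha) = -((1+alpha)/2)*T.
alpha = -1, -(1+alpha)/2 = 0.0.
Gamma = 0.0 * -6.354835 = 0.0000

0.0000


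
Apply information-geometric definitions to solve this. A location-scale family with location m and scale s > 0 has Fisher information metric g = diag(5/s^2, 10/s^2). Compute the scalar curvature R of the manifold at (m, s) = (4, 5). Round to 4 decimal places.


The metric has the form g = (A dm^2 + B ds^2)/s^2 with A = 5, B = 10.
Substitute u = sqrt(A/B)*m: g = B*(du^2 + ds^2)/s^2, i.e. B times the
Poincare upper half-plane metric, which has constant Gaussian curvature -1.
Scaling a 2D metric by a constant c divides the Gaussian curvature by c,
so K = -1/B = -1/(10) = -0.1000 everywhere (the point (m, s) = (4, 5) is irrelevant:
the curvature is constant).
Scalar curvature in dimension 2: R = 2K = -2/(10) = -0.2000.

-0.2000


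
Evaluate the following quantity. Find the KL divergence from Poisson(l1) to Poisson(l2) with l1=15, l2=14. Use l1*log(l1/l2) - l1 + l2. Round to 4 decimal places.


KL divergence for Poisson:
KL = l1*log(l1/l2) - l1 + l2.
l1 = 15, l2 = 14.
log(15/14) = 0.068993.
l1*log(l1/l2) = 15 * 0.068993 = 1.034893.
KL = 1.034893 - 15 + 14 = 0.0349

0.0349


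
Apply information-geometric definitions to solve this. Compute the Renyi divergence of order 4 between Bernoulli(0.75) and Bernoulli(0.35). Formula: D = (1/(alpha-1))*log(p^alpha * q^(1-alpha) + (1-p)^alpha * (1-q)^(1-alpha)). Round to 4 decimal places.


Renyi divergence of order alpha between Bernoulli distributions:
D = (1/(alpha-1))*log(p^alpha * q^(1-alpha) + (1-p)^alpha * (1-q)^(1-alpha)).
alpha = 4, p = 0.75, q = 0.35.
p^alpha * q^(1-alpha) = 0.75^4 * 0.35^-3 = 7.379738.
(1-p)^alpha * (1-q)^(1-alpha) = 0.25^4 * 0.65^-3 = 0.014224.
sum = 7.379738 + 0.014224 = 7.393962.
D = (1/3)*log(7.393962) = 0.6669

0.6669


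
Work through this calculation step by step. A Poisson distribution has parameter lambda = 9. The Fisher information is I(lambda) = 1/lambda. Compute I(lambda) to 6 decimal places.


Fisher information for Poisson: I(lambda) = 1/lambda.
lambda = 9.
I(lambda) = 1/9 = 0.111111

0.111111


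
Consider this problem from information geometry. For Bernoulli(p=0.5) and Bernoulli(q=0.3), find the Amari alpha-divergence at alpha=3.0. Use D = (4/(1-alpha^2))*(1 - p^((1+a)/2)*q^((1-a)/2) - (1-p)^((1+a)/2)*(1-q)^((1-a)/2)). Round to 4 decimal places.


Amari alpha-divergence:
D = (4/(1-alpha^2))*(1 - p^((1+a)/2)*q^((1-a)/2) - (1-p)^((1+a)/2)*(1-q)^((1-a)/2)).
alpha = 3.0, p = 0.5, q = 0.3.
e1 = (1+alpha)/2 = 2.0, e2 = (1-alpha)/2 = -1.0.
t1 = p^e1 * q^e2 = 0.5^2.0 * 0.3^-1.0 = 0.833333.
t2 = (1-p)^e1 * (1-q)^e2 = 0.5^2.0 * 0.7^-1.0 = 0.357143.
4/(1-alpha^2) = -0.5.
D = -0.5*(1 - 0.833333 - 0.357143) = 0.0952

0.0952


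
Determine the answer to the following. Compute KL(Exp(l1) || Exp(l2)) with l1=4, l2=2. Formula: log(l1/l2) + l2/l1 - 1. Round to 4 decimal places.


KL divergence for exponential family:
KL = log(l1/l2) + l2/l1 - 1.
log(4/2) = 0.693147.
2/4 = 0.5.
KL = 0.693147 + 0.5 - 1 = 0.1931

0.1931


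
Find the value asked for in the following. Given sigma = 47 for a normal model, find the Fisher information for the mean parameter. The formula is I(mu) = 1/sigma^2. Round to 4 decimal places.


The Fisher information for the mean of a normal distribution is I(mu) = 1/sigma^2.
sigma = 47, so sigma^2 = 2209.
I(mu) = 1/2209 = 0.0005

0.0005


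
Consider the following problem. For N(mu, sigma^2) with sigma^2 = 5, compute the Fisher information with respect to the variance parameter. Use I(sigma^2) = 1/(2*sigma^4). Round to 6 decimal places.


Fisher information for variance: I(sigma^2) = 1/(2*sigma^4).
sigma^2 = 5, so sigma^4 = 25.
I = 1/(2*25) = 1/50 = 0.020000

0.020000


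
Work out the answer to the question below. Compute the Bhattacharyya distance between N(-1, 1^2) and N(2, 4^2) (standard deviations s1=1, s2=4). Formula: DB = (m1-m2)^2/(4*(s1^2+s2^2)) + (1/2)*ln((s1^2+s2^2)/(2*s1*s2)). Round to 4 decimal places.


Bhattacharyya distance between two Gaussians:
DB = (m1-m2)^2/(4*(s1^2+s2^2)) + (1/2)*ln((s1^2+s2^2)/(2*s1*s2)).
(m1-m2)^2 = (-3)^2 = 9.
s1^2+s2^2 = 1 + 16 = 17.
term1 = 9/68 = 0.132353.
term2 = 0.5*ln(17/8.0) = 0.376886.
DB = 0.132353 + 0.376886 = 0.5092

0.5092


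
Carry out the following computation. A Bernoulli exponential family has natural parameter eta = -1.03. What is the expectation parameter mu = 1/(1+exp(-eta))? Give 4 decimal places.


Dual coordinate (expectation parameter) for Bernoulli:
mu = 1/(1+exp(-eta)).
eta = -1.03.
exp(-eta) = exp(1.03) = 2.801066.
mu = 1/(1+2.801066) = 0.2631

0.2631


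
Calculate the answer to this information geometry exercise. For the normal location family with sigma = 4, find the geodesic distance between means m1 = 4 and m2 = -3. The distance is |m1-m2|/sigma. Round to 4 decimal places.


On the fixed-variance normal subfamily, geodesic distance = |m1-m2|/sigma.
|4 - -3| = 7.
sigma = 4.
d = 7/4 = 1.7500

1.7500


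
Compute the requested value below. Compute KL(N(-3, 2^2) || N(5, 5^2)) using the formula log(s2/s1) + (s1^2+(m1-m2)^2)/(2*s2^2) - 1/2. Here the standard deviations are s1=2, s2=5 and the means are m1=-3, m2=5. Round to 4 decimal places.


KL divergence between normal distributions:
KL = log(s2/s1) + (s1^2 + (m1-m2)^2)/(2*s2^2) - 1/2.
log(5/2) = 0.916291.
(2^2 + (-3-5)^2)/(2*5^2) = (4 + 64)/50 = 1.36.
KL = 0.916291 + 1.36 - 0.5 = 1.7763

1.7763


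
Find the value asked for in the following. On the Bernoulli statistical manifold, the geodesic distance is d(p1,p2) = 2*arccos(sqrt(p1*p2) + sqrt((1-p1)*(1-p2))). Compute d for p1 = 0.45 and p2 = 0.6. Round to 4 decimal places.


Geodesic distance on Bernoulli manifold:
d(p1,p2) = 2*arccos(sqrt(p1*p2) + sqrt((1-p1)*(1-p2))).
sqrt(p1*p2) = sqrt(0.45*0.6) = 0.519615.
sqrt((1-p1)*(1-p2)) = sqrt(0.55*0.4) = 0.469042.
arg = 0.519615 + 0.469042 = 0.988657.
d = 2*arccos(0.988657) = 0.3015

0.3015


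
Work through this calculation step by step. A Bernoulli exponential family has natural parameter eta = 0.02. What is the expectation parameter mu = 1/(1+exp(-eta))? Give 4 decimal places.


Dual coordinate (expectation parameter) for Bernoulli:
mu = 1/(1+exp(-eta)).
eta = 0.02.
exp(-eta) = exp(-0.02) = 0.980199.
mu = 1/(1+0.980199) = 0.5050

0.5050


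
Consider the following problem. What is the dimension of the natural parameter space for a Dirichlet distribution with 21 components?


Exponential family dimension calculation:
Dirichlet with 21 components has 21 natural parameters.

21


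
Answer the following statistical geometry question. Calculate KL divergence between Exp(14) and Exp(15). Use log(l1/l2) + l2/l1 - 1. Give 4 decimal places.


KL divergence for exponential family:
KL = log(l1/l2) + l2/l1 - 1.
log(14/15) = -0.068993.
15/14 = 1.071429.
KL = -0.068993 + 1.071429 - 1 = 0.0024

0.0024


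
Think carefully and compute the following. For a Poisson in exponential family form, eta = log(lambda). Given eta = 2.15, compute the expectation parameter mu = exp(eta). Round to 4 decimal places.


Expectation parameter for Poisson exponential family:
mu = exp(eta).
eta = 2.15.
mu = exp(2.15) = 8.5849

8.5849


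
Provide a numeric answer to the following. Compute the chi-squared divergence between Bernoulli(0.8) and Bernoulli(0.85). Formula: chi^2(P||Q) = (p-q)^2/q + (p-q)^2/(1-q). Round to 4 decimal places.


Chi-squared divergence between Bernoulli distributions:
chi^2 = (p-q)^2/q + (p-q)^2/(1-q).
p = 0.8, q = 0.85, p-q = -0.05.
(p-q)^2 = 0.0025.
term1 = 0.0025/0.85 = 0.002941.
term2 = 0.0025/0.15 = 0.016667.
chi^2 = 0.002941 + 0.016667 = 0.0196

0.0196


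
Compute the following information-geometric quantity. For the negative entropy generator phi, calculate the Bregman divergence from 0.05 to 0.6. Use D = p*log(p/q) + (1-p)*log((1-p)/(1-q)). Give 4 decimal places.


Bregman divergence with negative entropy generator:
D = p*log(p/q) + (1-p)*log((1-p)/(1-q)).
p = 0.05, q = 0.6.
p*log(p/q) = 0.05*log(0.05/0.6) = -0.124245.
(1-p)*log((1-p)/(1-q)) = 0.95*log(0.95/0.4) = 0.821748.
D = -0.124245 + 0.821748 = 0.6975

0.6975


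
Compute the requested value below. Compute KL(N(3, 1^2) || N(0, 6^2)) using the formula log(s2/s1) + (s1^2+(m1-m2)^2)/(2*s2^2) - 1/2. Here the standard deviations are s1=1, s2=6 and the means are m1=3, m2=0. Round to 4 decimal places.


KL divergence between normal distributions:
KL = log(s2/s1) + (s1^2 + (m1-m2)^2)/(2*s2^2) - 1/2.
log(6/1) = 1.791759.
(1^2 + (3-0)^2)/(2*6^2) = (1 + 9)/72 = 0.138889.
KL = 1.791759 + 0.138889 - 0.5 = 1.4306

1.4306


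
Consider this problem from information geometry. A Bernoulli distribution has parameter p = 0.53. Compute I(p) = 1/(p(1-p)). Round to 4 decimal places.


For Bernoulli(p), Fisher information is I(p) = 1/(p*(1-p)).
p = 0.53, 1-p = 0.47.
p*(1-p) = 0.2491.
I(p) = 1/0.2491 = 4.0145

4.0145


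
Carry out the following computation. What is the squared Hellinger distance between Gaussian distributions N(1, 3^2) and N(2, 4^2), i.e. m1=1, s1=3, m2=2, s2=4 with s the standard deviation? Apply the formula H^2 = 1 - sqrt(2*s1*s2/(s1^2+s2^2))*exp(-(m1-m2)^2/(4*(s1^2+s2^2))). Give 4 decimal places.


Squared Hellinger distance for Gaussians:
H^2 = 1 - sqrt(2*s1*s2/(s1^2+s2^2)) * exp(-(m1-m2)^2/(4*(s1^2+s2^2))).
s1^2 = 9, s2^2 = 16, s1^2+s2^2 = 25.
sqrt(2*3*4/(25)) = 0.979796.
(m1-m2)^2 = (-1)^2 = 1.
exp(-1/(4*25)) = exp(-0.01) = 0.99005.
H^2 = 1 - 0.979796*0.99005 = 0.0300

0.0300


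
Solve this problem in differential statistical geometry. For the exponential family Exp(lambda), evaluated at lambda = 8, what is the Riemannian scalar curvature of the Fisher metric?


This family has a single free parameter, so its statistical manifold
is 1-dimensional. The Riemann curvature tensor of any 1-dimensional
Riemannian manifold vanishes identically, so R = 0.

0


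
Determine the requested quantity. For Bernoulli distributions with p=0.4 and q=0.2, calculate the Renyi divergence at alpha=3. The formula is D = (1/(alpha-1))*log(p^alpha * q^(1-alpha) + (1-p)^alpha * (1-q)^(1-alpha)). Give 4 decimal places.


Renyi divergence of order alpha between Bernoulli distributions:
D = (1/(alpha-1))*log(p^alpha * q^(1-alpha) + (1-p)^alpha * (1-q)^(1-alpha)).
alpha = 3, p = 0.4, q = 0.2.
p^alpha * q^(1-alpha) = 0.4^3 * 0.2^-2 = 1.6.
(1-p)^alpha * (1-q)^(1-alpha) = 0.6^3 * 0.8^-2 = 0.3375.
sum = 1.6 + 0.3375 = 1.9375.
D = (1/2)*log(1.9375) = 0.3307

0.3307


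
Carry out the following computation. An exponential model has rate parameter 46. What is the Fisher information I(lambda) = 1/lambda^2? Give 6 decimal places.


Fisher information for exponential: I(lambda) = 1/lambda^2.
lambda = 46, lambda^2 = 2116.
I = 1/2116 = 0.000473

0.000473


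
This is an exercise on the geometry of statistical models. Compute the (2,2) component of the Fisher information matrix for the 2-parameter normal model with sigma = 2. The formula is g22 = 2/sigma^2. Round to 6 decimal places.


For the 2-parameter normal family, the Fisher metric has:
  g11 = 1/sigma^2, g22 = 2/sigma^2.
sigma = 2, sigma^2 = 4.
g22 = 0.500000

0.500000


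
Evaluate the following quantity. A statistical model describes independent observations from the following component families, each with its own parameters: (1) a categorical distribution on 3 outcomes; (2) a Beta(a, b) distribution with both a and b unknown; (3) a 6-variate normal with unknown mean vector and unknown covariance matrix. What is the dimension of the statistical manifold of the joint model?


The dimension of a statistical manifold equals the number of free
(independent) real parameters of the model. For a product of independent
blocks the parameter counts add.
- categorical on 3 outcomes (probabilities sum to 1): 3-1 = 2.
- Beta (a, b): 2.
- 6-variate normal: 6 (mean) + 6*7/2 = 21 (symmetric covariance) = 27.
Total = 2 + 2 + 27 = 31.
Dimension = 31

31


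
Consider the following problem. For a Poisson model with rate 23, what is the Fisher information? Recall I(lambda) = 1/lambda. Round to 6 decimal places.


Fisher information for Poisson: I(lambda) = 1/lambda.
lambda = 23.
I(lambda) = 1/23 = 0.043478

0.043478


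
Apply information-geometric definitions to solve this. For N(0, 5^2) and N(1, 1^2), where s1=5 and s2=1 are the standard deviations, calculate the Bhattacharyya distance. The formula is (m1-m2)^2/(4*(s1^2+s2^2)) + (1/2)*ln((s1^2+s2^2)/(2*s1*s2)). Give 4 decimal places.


Bhattacharyya distance between two Gaussians:
DB = (m1-m2)^2/(4*(s1^2+s2^2)) + (1/2)*ln((s1^2+s2^2)/(2*s1*s2)).
(m1-m2)^2 = (-1)^2 = 1.
s1^2+s2^2 = 25 + 1 = 26.
term1 = 1/104 = 0.009615.
term2 = 0.5*ln(26/10.0) = 0.477756.
DB = 0.009615 + 0.477756 = 0.4874

0.4874


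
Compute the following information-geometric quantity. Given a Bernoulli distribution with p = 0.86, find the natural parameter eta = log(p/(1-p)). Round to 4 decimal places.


Natural parameter for Bernoulli: eta = log(p/(1-p)).
p = 0.86, 1-p = 0.14.
p/(1-p) = 6.142857.
eta = log(6.142857) = 1.8153

1.8153


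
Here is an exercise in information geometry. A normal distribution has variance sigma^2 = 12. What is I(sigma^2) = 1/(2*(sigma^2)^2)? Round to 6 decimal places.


Fisher information for variance: I(sigma^2) = 1/(2*sigma^4).
sigma^2 = 12, so sigma^4 = 144.
I = 1/(2*144) = 1/288 = 0.003472

0.003472


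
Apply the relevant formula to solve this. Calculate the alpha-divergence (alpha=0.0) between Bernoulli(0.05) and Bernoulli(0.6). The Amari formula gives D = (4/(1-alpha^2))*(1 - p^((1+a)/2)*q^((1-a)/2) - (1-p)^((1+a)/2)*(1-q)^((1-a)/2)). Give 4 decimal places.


Amari alpha-divergence:
D = (4/(1-alpha^2))*(1 - p^((1+a)/2)*q^((1-a)/2) - (1-p)^((1+a)/2)*(1-q)^((1-a)/2)).
alpha = 0.0, p = 0.05, q = 0.6.
e1 = (1+alpha)/2 = 0.5, e2 = (1-alpha)/2 = 0.5.
t1 = p^e1 * q^e2 = 0.05^0.5 * 0.6^0.5 = 0.173205.
t2 = (1-p)^e1 * (1-q)^e2 = 0.95^0.5 * 0.4^0.5 = 0.616441.
4/(1-alpha^2) = 4.0.
D = 4.0*(1 - 0.173205 - 0.616441) = 0.8414

0.8414


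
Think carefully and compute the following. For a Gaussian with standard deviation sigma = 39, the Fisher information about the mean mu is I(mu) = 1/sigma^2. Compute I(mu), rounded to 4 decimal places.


The Fisher information for the mean of a normal distribution is I(mu) = 1/sigma^2.
sigma = 39, so sigma^2 = 1521.
I(mu) = 1/1521 = 0.0007

0.0007


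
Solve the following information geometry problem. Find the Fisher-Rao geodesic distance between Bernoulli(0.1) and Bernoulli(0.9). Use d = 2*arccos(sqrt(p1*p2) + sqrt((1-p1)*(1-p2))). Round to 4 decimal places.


Geodesic distance on Bernoulli manifold:
d(p1,p2) = 2*arccos(sqrt(p1*p2) + sqrt((1-p1)*(1-p2))).
sqrt(p1*p2) = sqrt(0.1*0.9) = 0.3.
sqrt((1-p1)*(1-p2)) = sqrt(0.9*0.1) = 0.3.
arg = 0.3 + 0.3 = 0.6.
d = 2*arccos(0.6) = 1.8546

1.8546


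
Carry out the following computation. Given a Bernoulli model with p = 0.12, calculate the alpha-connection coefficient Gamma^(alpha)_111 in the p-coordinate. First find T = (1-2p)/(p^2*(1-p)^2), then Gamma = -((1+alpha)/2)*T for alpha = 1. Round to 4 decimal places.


Skewness (Amari-Chentsov) tensor: T = (1-2p)/(p^2*(1-p)^2).
p = 0.12, 1-2p = 0.76, p^2 = 0.0144, (1-p)^2 = 0.7744.
T = 0.76/(0.0144 * 0.7744) = 68.153122.
In the p-coordinate, Gamma^(alpha) = Gamma^(0) - (alpha/2)*T with Gamma^(0) = (1/2)*g'(p) = -T/2,
so Gamma^(alpha) = -((1+alpha)/2)*T.
alpha = 1, -(1+alpha)/2 = -1.0.
Gamma = -1.0 * 68.153122 = -68.1531

-68.1531


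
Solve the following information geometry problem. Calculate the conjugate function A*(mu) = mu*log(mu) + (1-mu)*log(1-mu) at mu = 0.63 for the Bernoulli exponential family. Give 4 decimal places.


Legendre transform for Bernoulli:
A*(mu) = mu*log(mu) + (1-mu)*log(1-mu).
mu = 0.63, 1-mu = 0.37.
mu*log(mu) = 0.63*log(0.63) = -0.291082.
(1-mu)*log(1-mu) = 0.37*log(0.37) = -0.367873.
A* = -0.291082 + -0.367873 = -0.6590

-0.6590


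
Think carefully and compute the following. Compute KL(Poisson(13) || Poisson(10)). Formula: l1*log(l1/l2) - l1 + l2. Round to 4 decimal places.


KL divergence for Poisson:
KL = l1*log(l1/l2) - l1 + l2.
l1 = 13, l2 = 10.
log(13/10) = 0.262364.
l1*log(l1/l2) = 13 * 0.262364 = 3.410735.
KL = 3.410735 - 13 + 10 = 0.4107

0.4107


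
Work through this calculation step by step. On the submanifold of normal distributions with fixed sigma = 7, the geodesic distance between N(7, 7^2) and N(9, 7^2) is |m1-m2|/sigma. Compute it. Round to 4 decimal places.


On the fixed-variance normal subfamily, geodesic distance = |m1-m2|/sigma.
|7 - 9| = 2.
sigma = 7.
d = 2/7 = 0.2857

0.2857


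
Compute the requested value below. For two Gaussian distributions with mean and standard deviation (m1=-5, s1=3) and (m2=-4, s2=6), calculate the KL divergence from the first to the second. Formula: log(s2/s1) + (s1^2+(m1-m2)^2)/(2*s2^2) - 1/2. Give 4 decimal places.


KL divergence between normal distributions:
KL = log(s2/s1) + (s1^2 + (m1-m2)^2)/(2*s2^2) - 1/2.
log(6/3) = 0.693147.
(3^2 + (-5--4)^2)/(2*6^2) = (9 + 1)/72 = 0.138889.
KL = 0.693147 + 0.138889 - 0.5 = 0.3320

0.3320


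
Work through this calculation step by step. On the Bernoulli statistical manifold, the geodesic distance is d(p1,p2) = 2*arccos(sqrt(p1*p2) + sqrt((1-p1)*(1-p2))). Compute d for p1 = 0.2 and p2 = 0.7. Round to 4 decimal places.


Geodesic distance on Bernoulli manifold:
d(p1,p2) = 2*arccos(sqrt(p1*p2) + sqrt((1-p1)*(1-p2))).
sqrt(p1*p2) = sqrt(0.2*0.7) = 0.374166.
sqrt((1-p1)*(1-p2)) = sqrt(0.8*0.3) = 0.489898.
arg = 0.374166 + 0.489898 = 0.864064.
d = 2*arccos(0.864064) = 1.0550

1.0550


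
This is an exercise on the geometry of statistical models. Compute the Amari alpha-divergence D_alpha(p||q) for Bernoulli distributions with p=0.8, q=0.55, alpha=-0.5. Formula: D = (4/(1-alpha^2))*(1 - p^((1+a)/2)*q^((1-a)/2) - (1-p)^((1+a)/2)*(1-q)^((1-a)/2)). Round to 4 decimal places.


Amari alpha-divergence:
D = (4/(1-alpha^2))*(1 - p^((1+a)/2)*q^((1-a)/2) - (1-p)^((1+a)/2)*(1-q)^((1-a)/2)).
alpha = -0.5, p = 0.8, q = 0.55.
e1 = (1+alpha)/2 = 0.25, e2 = (1-alpha)/2 = 0.75.
t1 = p^e1 * q^e2 = 0.8^0.25 * 0.55^0.75 = 0.604011.
t2 = (1-p)^e1 * (1-q)^e2 = 0.2^0.25 * 0.45^0.75 = 0.367423.
4/(1-alpha^2) = 5.333333.
D = 5.333333*(1 - 0.604011 - 0.367423) = 0.1524

0.1524


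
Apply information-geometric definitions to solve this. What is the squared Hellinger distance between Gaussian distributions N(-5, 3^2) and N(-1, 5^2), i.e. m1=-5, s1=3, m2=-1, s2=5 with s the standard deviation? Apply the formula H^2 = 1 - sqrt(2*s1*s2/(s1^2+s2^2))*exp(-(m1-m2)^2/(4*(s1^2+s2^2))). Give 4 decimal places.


Squared Hellinger distance for Gaussians:
H^2 = 1 - sqrt(2*s1*s2/(s1^2+s2^2)) * exp(-(m1-m2)^2/(4*(s1^2+s2^2))).
s1^2 = 9, s2^2 = 25, s1^2+s2^2 = 34.
sqrt(2*3*5/(34)) = 0.939336.
(m1-m2)^2 = (-4)^2 = 16.
exp(-16/(4*34)) = exp(-0.117647) = 0.88901.
H^2 = 1 - 0.939336*0.88901 = 0.1649

0.1649


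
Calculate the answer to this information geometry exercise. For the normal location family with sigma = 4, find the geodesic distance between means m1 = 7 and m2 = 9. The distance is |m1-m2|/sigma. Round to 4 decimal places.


On the fixed-variance normal subfamily, geodesic distance = |m1-m2|/sigma.
|7 - 9| = 2.
sigma = 4.
d = 2/4 = 0.5000

0.5000


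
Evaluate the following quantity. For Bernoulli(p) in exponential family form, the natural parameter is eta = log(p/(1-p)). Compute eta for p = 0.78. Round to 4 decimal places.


Natural parameter for Bernoulli: eta = log(p/(1-p)).
p = 0.78, 1-p = 0.22.
p/(1-p) = 3.545455.
eta = log(3.545455) = 1.2657

1.2657


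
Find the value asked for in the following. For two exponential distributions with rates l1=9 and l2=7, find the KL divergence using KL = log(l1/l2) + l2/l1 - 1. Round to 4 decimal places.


KL divergence for exponential family:
KL = log(l1/l2) + l2/l1 - 1.
log(9/7) = 0.251314.
7/9 = 0.777778.
KL = 0.251314 + 0.777778 - 1 = 0.0291

0.0291


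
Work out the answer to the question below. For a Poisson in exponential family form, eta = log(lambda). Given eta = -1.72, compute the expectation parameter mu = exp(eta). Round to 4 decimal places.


Expectation parameter for Poisson exponential family:
mu = exp(eta).
eta = -1.72.
mu = exp(-1.72) = 0.1791

0.1791


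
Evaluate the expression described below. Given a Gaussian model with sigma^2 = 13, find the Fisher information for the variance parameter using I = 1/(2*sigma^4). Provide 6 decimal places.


Fisher information for variance: I(sigma^2) = 1/(2*sigma^4).
sigma^2 = 13, so sigma^4 = 169.
I = 1/(2*169) = 1/338 = 0.002959

0.002959


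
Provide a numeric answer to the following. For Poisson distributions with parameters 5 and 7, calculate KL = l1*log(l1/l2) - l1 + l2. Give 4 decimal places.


KL divergence for Poisson:
KL = l1*log(l1/l2) - l1 + l2.
l1 = 5, l2 = 7.
log(5/7) = -0.336472.
l1*log(l1/l2) = 5 * -0.336472 = -1.682361.
KL = -1.682361 - 5 + 7 = 0.3176

0.3176


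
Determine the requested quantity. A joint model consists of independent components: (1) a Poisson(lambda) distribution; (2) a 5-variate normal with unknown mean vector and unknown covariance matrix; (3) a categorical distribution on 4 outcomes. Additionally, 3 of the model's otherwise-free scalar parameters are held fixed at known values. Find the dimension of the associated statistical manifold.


The dimension of a statistical manifold equals the number of free
(independent) real parameters of the model. For a product of independent
blocks the parameter counts add.
- Poisson (lambda): 1.
- 5-variate normal: 5 (mean) + 5*6/2 = 15 (symmetric covariance) = 20.
- categorical on 4 outcomes (probabilities sum to 1): 4-1 = 3.
Total = 1 + 20 + 3 = 24.
3 parameter(s) fixed at known values: 24 - 3 = 21.
Dimension = 21

21


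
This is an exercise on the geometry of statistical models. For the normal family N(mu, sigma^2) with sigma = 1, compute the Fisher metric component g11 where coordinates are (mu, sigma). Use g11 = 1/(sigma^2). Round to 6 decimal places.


For the 2-parameter normal family, the Fisher metric has:
  g11 = 1/sigma^2, g22 = 2/sigma^2.
sigma = 1, sigma^2 = 1.
g11 = 1.000000

1.000000


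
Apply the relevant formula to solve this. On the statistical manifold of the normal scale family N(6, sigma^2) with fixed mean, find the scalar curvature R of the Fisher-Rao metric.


This family has a single free parameter, so its statistical manifold
is 1-dimensional. The Riemann curvature tensor of any 1-dimensional
Riemannian manifold vanishes identically, so R = 0.

0


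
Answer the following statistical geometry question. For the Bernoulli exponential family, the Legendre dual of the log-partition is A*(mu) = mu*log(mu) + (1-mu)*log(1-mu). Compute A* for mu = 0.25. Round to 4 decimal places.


Legendre transform for Bernoulli:
A*(mu) = mu*log(mu) + (1-mu)*log(1-mu).
mu = 0.25, 1-mu = 0.75.
mu*log(mu) = 0.25*log(0.25) = -0.346574.
(1-mu)*log(1-mu) = 0.75*log(0.75) = -0.215762.
A* = -0.346574 + -0.215762 = -0.5623

-0.5623


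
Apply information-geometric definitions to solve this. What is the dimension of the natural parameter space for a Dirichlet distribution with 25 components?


Exponential family dimension calculation:
Dirichlet with 25 components has 25 natural parameters.

25


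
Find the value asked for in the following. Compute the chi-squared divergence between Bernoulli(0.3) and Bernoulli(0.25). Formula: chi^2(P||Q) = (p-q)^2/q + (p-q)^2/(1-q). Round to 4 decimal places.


Chi-squared divergence between Bernoulli distributions:
chi^2 = (p-q)^2/q + (p-q)^2/(1-q).
p = 0.3, q = 0.25, p-q = 0.05.
(p-q)^2 = 0.0025.
term1 = 0.0025/0.25 = 0.01.
term2 = 0.0025/0.75 = 0.003333.
chi^2 = 0.01 + 0.003333 = 0.0133

0.0133


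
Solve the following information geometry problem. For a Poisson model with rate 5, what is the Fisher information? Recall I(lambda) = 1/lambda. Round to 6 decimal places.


Fisher information for Poisson: I(lambda) = 1/lambda.
lambda = 5.
I(lambda) = 1/5 = 0.200000

0.200000


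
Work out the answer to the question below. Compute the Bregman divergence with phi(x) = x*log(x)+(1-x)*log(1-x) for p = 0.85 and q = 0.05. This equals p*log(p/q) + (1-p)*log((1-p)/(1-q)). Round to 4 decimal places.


Bregman divergence with negative entropy generator:
D = p*log(p/q) + (1-p)*log((1-p)/(1-q)).
p = 0.85, q = 0.05.
p*log(p/q) = 0.85*log(0.85/0.05) = 2.408231.
(1-p)*log((1-p)/(1-q)) = 0.15*log(0.15/0.95) = -0.276874.
D = 2.408231 + -0.276874 = 2.1314

2.1314


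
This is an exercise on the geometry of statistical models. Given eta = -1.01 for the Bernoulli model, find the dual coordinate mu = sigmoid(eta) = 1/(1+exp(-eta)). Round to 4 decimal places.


Dual coordinate (expectation parameter) for Bernoulli:
mu = 1/(1+exp(-eta)).
eta = -1.01.
exp(-eta) = exp(1.01) = 2.745601.
mu = 1/(1+2.745601) = 0.2670

0.2670


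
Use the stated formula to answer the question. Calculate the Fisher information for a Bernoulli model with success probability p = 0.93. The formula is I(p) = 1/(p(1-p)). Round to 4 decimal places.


For Bernoulli(p), Fisher information is I(p) = 1/(p*(1-p)).
p = 0.93, 1-p = 0.07.
p*(1-p) = 0.0651.
I(p) = 1/0.0651 = 15.3610

15.3610


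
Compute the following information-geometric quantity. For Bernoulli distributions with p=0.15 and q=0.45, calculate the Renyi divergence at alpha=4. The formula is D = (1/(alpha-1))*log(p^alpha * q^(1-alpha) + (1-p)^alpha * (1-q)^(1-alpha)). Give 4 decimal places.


Renyi divergence of order alpha between Bernoulli distributions:
D = (1/(alpha-1))*log(p^alpha * q^(1-alpha) + (1-p)^alpha * (1-q)^(1-alpha)).
alpha = 4, p = 0.15, q = 0.45.
p^alpha * q^(1-alpha) = 0.15^4 * 0.45^-3 = 0.005556.
(1-p)^alpha * (1-q)^(1-alpha) = 0.85^4 * 0.55^-3 = 3.137528.
sum = 0.005556 + 3.137528 = 3.143084.
D = (1/3)*log(3.143084) = 0.3817

0.3817


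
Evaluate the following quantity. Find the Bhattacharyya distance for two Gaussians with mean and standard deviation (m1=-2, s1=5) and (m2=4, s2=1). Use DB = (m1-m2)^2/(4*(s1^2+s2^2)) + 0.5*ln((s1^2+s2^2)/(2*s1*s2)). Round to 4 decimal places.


Bhattacharyya distance between two Gaussians:
DB = (m1-m2)^2/(4*(s1^2+s2^2)) + (1/2)*ln((s1^2+s2^2)/(2*s1*s2)).
(m1-m2)^2 = (-6)^2 = 36.
s1^2+s2^2 = 25 + 1 = 26.
term1 = 36/104 = 0.346154.
term2 = 0.5*ln(26/10.0) = 0.477756.
DB = 0.346154 + 0.477756 = 0.8239

0.8239


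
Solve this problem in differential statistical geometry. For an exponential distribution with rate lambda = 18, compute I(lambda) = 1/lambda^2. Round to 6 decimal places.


Fisher information for exponential: I(lambda) = 1/lambda^2.
lambda = 18, lambda^2 = 324.
I = 1/324 = 0.003086

0.003086


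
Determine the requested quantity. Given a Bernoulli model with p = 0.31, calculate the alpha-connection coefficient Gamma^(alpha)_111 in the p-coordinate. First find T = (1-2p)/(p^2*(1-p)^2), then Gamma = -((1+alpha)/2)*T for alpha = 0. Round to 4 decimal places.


Skewness (Amari-Chentsov) tensor: T = (1-2p)/(p^2*(1-p)^2).
p = 0.31, 1-2p = 0.38, p^2 = 0.0961, (1-p)^2 = 0.4761.
T = 0.38/(0.0961 * 0.4761) = 8.305428.
In the p-coordinate, Gamma^(alpha) = Gamma^(0) - (alpha/2)*T with Gamma^(0) = (1/2)*g'(p) = -T/2,
so Gamma^(alpha) = -((1+alpha)/2)*T.
alpha = 0, -(1+alpha)/2 = -0.5.
Gamma = -0.5 * 8.305428 = -4.1527

-4.1527
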